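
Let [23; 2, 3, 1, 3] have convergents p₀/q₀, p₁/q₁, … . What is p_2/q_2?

Using pₖ = aₖpₖ₋₁ + pₖ₋₂, qₖ = aₖqₖ₋₁ + qₖ₋₂ (with p₋₁=1, p₋₂=0, q₋₁=0, q₋₂=1):
  k=0: a=23, p=23, q=1
  k=1: a=2, p=47, q=2
  k=2: a=3, p=164, q=7

164/7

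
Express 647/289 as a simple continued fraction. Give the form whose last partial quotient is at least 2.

[2; 4, 5, 3, 4]

647 = 2×289 + 69
289 = 4×69 + 13
69 = 5×13 + 4
13 = 3×4 + 1
4 = 4×1 + 0  (stop)
So 647/289 = [2; 4, 5, 3, 4].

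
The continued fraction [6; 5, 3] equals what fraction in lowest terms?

Using pₖ = aₖpₖ₋₁ + pₖ₋₂ and qₖ = aₖqₖ₋₁ + qₖ₋₂:
  k=0: a=6, p=6, q=1
  k=1: a=5, p=31, q=5
  k=2: a=3, p=99, q=16

99/16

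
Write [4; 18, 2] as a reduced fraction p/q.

Using pₖ = aₖpₖ₋₁ + pₖ₋₂ and qₖ = aₖqₖ₋₁ + qₖ₋₂:
  k=0: a=4, p=4, q=1
  k=1: a=18, p=73, q=18
  k=2: a=2, p=150, q=37

150/37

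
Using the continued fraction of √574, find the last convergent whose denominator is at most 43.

575/24

√574 = [23; 1, 22, 1, 46, …] (period length 4).
Convergents:
  p_0/q_0 = 23/1
  p_1/q_1 = 24/1
  p_2/q_2 = 551/23
  p_3/q_3 = 575/24
  p_4/q_4 = 27001/1127
q_3 = 24 ≤ 43 < 1127 = q_4, so the answer is 575/24.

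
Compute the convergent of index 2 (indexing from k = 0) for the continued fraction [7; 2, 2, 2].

37/5

Using pₖ = aₖpₖ₋₁ + pₖ₋₂, qₖ = aₖqₖ₋₁ + qₖ₋₂ (with p₋₁=1, p₋₂=0, q₋₁=0, q₋₂=1):
  k=0: a=7, p=7, q=1
  k=1: a=2, p=15, q=2
  k=2: a=2, p=37, q=5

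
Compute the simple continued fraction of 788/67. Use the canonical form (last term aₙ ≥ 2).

[11; 1, 3, 5, 3]

788 = 11×67 + 51
67 = 1×51 + 16
51 = 3×16 + 3
16 = 5×3 + 1
3 = 3×1 + 0  (stop)
So 788/67 = [11; 1, 3, 5, 3].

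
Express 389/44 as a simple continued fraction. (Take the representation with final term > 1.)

389 = 8·44 + 37
44 = 1·37 + 7
37 = 5·7 + 2
7 = 3·2 + 1
2 = 2·1 + 0  (stop)
So 389/44 = [8; 1, 5, 3, 2].

[8; 1, 5, 3, 2]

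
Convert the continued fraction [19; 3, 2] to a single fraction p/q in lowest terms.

Fold from the inside: start with 2/1.
  3 + 1/2 = 7/2
  19 + 2/7 = 135/7

135/7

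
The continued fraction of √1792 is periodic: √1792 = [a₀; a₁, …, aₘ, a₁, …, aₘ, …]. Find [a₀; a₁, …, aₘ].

a₀ = ⌊√1792⌋ = 42.

[42; 3, 84]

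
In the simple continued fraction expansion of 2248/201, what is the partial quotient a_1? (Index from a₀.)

2248 = 11·201 + 37   →  a_0 = 11
201 = 5·37 + 16   →  a_1 = 5

5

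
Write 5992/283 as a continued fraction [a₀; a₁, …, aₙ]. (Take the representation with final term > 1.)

5992 = 21*283 + 49
283 = 5*49 + 38
49 = 1*38 + 11
38 = 3*11 + 5
11 = 2*5 + 1
5 = 5*1 + 0  (stop)
So 5992/283 = [21; 5, 1, 3, 2, 5].

[21; 5, 1, 3, 2, 5]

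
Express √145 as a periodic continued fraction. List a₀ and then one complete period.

a₀ = ⌊√145⌋ = 12.
With m₀=0, d₀=1 and mₖ₊₁ = dₖaₖ − mₖ, dₖ₊₁ = (n − mₖ₊₁²)/dₖ, aₖ₊₁ = ⌊(a₀+mₖ₊₁)/dₖ₊₁⌋:
  k=1: m=12, d=1, a=24
d=1 and a=2a₀=24 at k=1, so the next step gives (m, d) = (12, 1) again — its k=1 value — and the period has length 1.

[12; 24]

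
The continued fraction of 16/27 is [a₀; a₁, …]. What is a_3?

16 = 0·27 + 16   →  a_0 = 0
27 = 1·16 + 11   →  a_1 = 1
16 = 1·11 + 5   →  a_2 = 1
11 = 2·5 + 1   →  a_3 = 2

2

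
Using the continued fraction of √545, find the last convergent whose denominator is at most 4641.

90883/3893

√545 = [23; 2, 1, 8, 1, 2, 46, …] (period length 6).
Convergents:
  p_0/q_0 = 23/1
  p_1/q_1 = 47/2
  p_2/q_2 = 70/3
  p_3/q_3 = 607/26
  p_4/q_4 = 677/29
  p_5/q_5 = 1961/84
  p_6/q_6 = 90883/3893
  p_7/q_7 = 183727/7870
q_6 = 3893 ≤ 4641 < 7870 = q_7, so the answer is 90883/3893.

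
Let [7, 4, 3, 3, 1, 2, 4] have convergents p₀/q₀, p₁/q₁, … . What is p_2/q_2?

94/13

Using pₖ = aₖpₖ₋₁ + pₖ₋₂, qₖ = aₖqₖ₋₁ + qₖ₋₂ (with p₋₁=1, p₋₂=0, q₋₁=0, q₋₂=1):
  k=0: a=7, p=7, q=1
  k=1: a=4, p=29, q=4
  k=2: a=3, p=94, q=13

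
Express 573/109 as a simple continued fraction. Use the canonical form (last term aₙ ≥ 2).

[5; 3, 1, 8, 3]

573 = 5·109 + 28
109 = 3·28 + 25
28 = 1·25 + 3
25 = 8·3 + 1
3 = 3·1 + 0  (stop)
So 573/109 = [5; 3, 1, 8, 3].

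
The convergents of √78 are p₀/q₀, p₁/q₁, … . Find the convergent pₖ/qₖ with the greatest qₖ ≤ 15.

53/6

√78 = [8; 1, 4, 1, 16, …] (period length 4).
Convergents:
  p_0/q_0 = 8/1
  p_1/q_1 = 9/1
  p_2/q_2 = 44/5
  p_3/q_3 = 53/6
  p_4/q_4 = 892/101
q_3 = 6 ≤ 15 < 101 = q_4, so the answer is 53/6.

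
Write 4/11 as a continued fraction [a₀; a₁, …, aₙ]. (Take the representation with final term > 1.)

4 = 0·11 + 4
11 = 2·4 + 3
4 = 1·3 + 1
3 = 3·1 + 0  (stop)
So 4/11 = [0; 2, 1, 3].

[0; 2, 1, 3]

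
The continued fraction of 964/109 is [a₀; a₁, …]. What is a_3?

2

964 = 8·109 + 92   →  a_0 = 8
109 = 1·92 + 17   →  a_1 = 1
92 = 5·17 + 7   →  a_2 = 5
17 = 2·7 + 3   →  a_3 = 2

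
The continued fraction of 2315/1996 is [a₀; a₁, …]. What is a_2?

3

2315 = 1·1996 + 319   →  a_0 = 1
1996 = 6·319 + 82   →  a_1 = 6
319 = 3·82 + 73   →  a_2 = 3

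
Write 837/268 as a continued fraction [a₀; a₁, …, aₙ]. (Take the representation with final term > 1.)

837 = 3·268 + 33
268 = 8·33 + 4
33 = 8·4 + 1
4 = 4·1 + 0  (stop)
So 837/268 = [3; 8, 8, 4].

[3; 8, 8, 4]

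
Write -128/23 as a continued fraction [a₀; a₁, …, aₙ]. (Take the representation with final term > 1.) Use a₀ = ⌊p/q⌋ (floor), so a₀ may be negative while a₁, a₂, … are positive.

[-6; 2, 3, 3]

-128 = -6*23 + 10
23 = 2*10 + 3
10 = 3*3 + 1
3 = 3*1 + 0  (stop)
So -128/23 = [-6; 2, 3, 3].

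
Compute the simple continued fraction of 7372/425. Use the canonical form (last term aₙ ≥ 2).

7372 = 17×425 + 147
425 = 2×147 + 131
147 = 1×131 + 16
131 = 8×16 + 3
16 = 5×3 + 1
3 = 3×1 + 0  (stop)
So 7372/425 = [17; 2, 1, 8, 5, 3].

[17; 2, 1, 8, 5, 3]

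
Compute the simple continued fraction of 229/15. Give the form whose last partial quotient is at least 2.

[15; 3, 1, 3]

229 = 15×15 + 4
15 = 3×4 + 3
4 = 1×3 + 1
3 = 3×1 + 0  (stop)
So 229/15 = [15; 3, 1, 3].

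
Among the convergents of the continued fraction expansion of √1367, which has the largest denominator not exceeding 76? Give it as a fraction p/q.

1368/37

√1367 = [36; 1, 35, 1, 72, …] (period length 4).
Convergents:
  p_0/q_0 = 36/1
  p_1/q_1 = 37/1
  p_2/q_2 = 1331/36
  p_3/q_3 = 1368/37
  p_4/q_4 = 99827/2700
q_3 = 37 ≤ 76 < 2700 = q_4, so the answer is 1368/37.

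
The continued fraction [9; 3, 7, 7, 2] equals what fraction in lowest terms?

3131/336

Fold from the inside: start with 2/1.
  7 + 1/2 = 15/2
  7 + 2/15 = 107/15
  3 + 15/107 = 336/107
  9 + 107/336 = 3131/336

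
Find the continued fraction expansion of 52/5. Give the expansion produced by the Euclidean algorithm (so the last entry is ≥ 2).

52 = 10×5 + 2
5 = 2×2 + 1
2 = 2×1 + 0  (stop)
So 52/5 = [10; 2, 2].

[10; 2, 2]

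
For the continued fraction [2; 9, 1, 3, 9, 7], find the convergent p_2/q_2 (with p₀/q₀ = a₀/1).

21/10

Using pₖ = aₖpₖ₋₁ + pₖ₋₂, qₖ = aₖqₖ₋₁ + qₖ₋₂ (with p₋₁=1, p₋₂=0, q₋₁=0, q₋₂=1):
  k=0: a=2, p=2, q=1
  k=1: a=9, p=19, q=9
  k=2: a=1, p=21, q=10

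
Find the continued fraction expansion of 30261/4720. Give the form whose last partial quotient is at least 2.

30261 = 6*4720 + 1941
4720 = 2*1941 + 838
1941 = 2*838 + 265
838 = 3*265 + 43
265 = 6*43 + 7
43 = 6*7 + 1
7 = 7*1 + 0  (stop)
So 30261/4720 = [6; 2, 2, 3, 6, 6, 7].

[6; 2, 2, 3, 6, 6, 7]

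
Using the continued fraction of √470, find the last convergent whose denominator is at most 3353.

72171/3329

√470 = [21; 1, 2, 8, 2, 1, 42, …] (period length 6).
Convergents:
  p_0/q_0 = 21/1
  p_1/q_1 = 22/1
  p_2/q_2 = 65/3
  p_3/q_3 = 542/25
  p_4/q_4 = 1149/53
  p_5/q_5 = 1691/78
  p_6/q_6 = 72171/3329
  p_7/q_7 = 73862/3407
q_6 = 3329 ≤ 3353 < 3407 = q_7, so the answer is 72171/3329.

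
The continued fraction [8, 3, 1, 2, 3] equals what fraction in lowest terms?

Using pₖ = aₖpₖ₋₁ + pₖ₋₂ and qₖ = aₖqₖ₋₁ + qₖ₋₂:
  k=0: a=8, p=8, q=1
  k=1: a=3, p=25, q=3
  k=2: a=1, p=33, q=4
  k=3: a=2, p=91, q=11
  k=4: a=3, p=306, q=37

306/37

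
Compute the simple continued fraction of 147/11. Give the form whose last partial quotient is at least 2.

147 = 13*11 + 4
11 = 2*4 + 3
4 = 1*3 + 1
3 = 3*1 + 0  (stop)
So 147/11 = [13; 2, 1, 3].

[13; 2, 1, 3]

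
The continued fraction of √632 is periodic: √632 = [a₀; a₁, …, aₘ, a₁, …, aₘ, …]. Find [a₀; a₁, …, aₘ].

a₀ = ⌊√632⌋ = 25.
With m₀=0, d₀=1 and mₖ₊₁ = dₖaₖ − mₖ, dₖ₊₁ = (n − mₖ₊₁²)/dₖ, aₖ₊₁ = ⌊(a₀+mₖ₊₁)/dₖ₊₁⌋:
  k=1: m=25, d=7, a=7
  k=2: m=24, d=8, a=6
  k=3: m=24, d=7, a=7
  k=4: m=25, d=1, a=50
d=1 and a=2a₀=50 at k=4, so the next step gives (m, d) = (25, 7) again — its k=1 value — and the period has length 4.

[25; 7, 6, 7, 50]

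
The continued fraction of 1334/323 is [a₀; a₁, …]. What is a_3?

2

1334 = 4·323 + 42   →  a_0 = 4
323 = 7·42 + 29   →  a_1 = 7
42 = 1·29 + 13   →  a_2 = 1
29 = 2·13 + 3   →  a_3 = 2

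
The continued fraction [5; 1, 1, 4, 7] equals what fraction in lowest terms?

361/65

Fold from the inside: start with 7/1.
  4 + 1/7 = 29/7
  1 + 7/29 = 36/29
  1 + 29/36 = 65/36
  5 + 36/65 = 361/65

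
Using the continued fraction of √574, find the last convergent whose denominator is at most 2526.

27576/1151

√574 = [23; 1, 22, 1, 46, …] (period length 4).
Convergents:
  p_0/q_0 = 23/1
  p_1/q_1 = 24/1
  p_2/q_2 = 551/23
  p_3/q_3 = 575/24
  p_4/q_4 = 27001/1127
  p_5/q_5 = 27576/1151
  p_6/q_6 = 633673/26449
q_5 = 1151 ≤ 2526 < 26449 = q_6, so the answer is 27576/1151.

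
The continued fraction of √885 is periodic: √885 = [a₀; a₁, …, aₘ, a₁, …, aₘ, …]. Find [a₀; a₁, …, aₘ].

a₀ = ⌊√885⌋ = 29.
With m₀=0, d₀=1 and mₖ₊₁ = dₖaₖ − mₖ, dₖ₊₁ = (n − mₖ₊₁²)/dₖ, aₖ₊₁ = ⌊(a₀+mₖ₊₁)/dₖ₊₁⌋:
  k=1: m=29, d=44, a=1
  k=2: m=15, d=15, a=2
  k=3: m=15, d=44, a=1
  k=4: m=29, d=1, a=58
d=1 and a=2a₀=58 at k=4, so the next step gives (m, d) = (29, 44) again — its k=1 value — and the period has length 4.

[29; 1, 2, 1, 58]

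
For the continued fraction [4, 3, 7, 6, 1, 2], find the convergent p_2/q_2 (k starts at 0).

Using pₖ = aₖpₖ₋₁ + pₖ₋₂, qₖ = aₖqₖ₋₁ + qₖ₋₂ (with p₋₁=1, p₋₂=0, q₋₁=0, q₋₂=1):
  k=0: a=4, p=4, q=1
  k=1: a=3, p=13, q=3
  k=2: a=7, p=95, q=22

95/22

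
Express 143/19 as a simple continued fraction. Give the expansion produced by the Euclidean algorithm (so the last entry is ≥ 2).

[7; 1, 1, 9]

143 = 7×19 + 10
19 = 1×10 + 9
10 = 1×9 + 1
9 = 9×1 + 0  (stop)
So 143/19 = [7; 1, 1, 9].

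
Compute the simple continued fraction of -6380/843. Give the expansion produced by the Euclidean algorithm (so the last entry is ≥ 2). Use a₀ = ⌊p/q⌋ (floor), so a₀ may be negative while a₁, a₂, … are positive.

-6380 = -8*843 + 364
843 = 2*364 + 115
364 = 3*115 + 19
115 = 6*19 + 1
19 = 19*1 + 0  (stop)
So -6380/843 = [-8; 2, 3, 6, 19].

[-8; 2, 3, 6, 19]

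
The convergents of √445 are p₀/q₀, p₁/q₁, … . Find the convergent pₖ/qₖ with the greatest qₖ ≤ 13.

√445 = [21; 10, 1, 1, 10, 42, …] (period length 5).
Convergents:
  p_0/q_0 = 21/1
  p_1/q_1 = 211/10
  p_2/q_2 = 232/11
  p_3/q_3 = 443/21
q_2 = 11 ≤ 13 < 21 = q_3, so the answer is 232/11.

232/11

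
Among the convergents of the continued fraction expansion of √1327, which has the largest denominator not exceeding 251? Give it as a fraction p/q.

9107/250

√1327 = [36; 2, 2, 1, 35, 1, 2, 2, 72, …] (period length 8).
Convergents:
  p_0/q_0 = 36/1
  p_1/q_1 = 73/2
  p_2/q_2 = 182/5
  p_3/q_3 = 255/7
  p_4/q_4 = 9107/250
  p_5/q_5 = 9362/257
q_4 = 250 ≤ 251 < 257 = q_5, so the answer is 9107/250.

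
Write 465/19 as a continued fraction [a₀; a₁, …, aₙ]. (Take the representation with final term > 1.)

[24; 2, 9]

465 = 24×19 + 9
19 = 2×9 + 1
9 = 9×1 + 0  (stop)
So 465/19 = [24; 2, 9].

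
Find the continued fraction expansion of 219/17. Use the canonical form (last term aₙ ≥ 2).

[12; 1, 7, 2]

219 = 12×17 + 15
17 = 1×15 + 2
15 = 7×2 + 1
2 = 2×1 + 0  (stop)
So 219/17 = [12; 1, 7, 2].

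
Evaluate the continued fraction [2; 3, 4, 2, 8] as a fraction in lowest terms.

Using pₖ = aₖpₖ₋₁ + pₖ₋₂ and qₖ = aₖqₖ₋₁ + qₖ₋₂:
  k=0: a=2, p=2, q=1
  k=1: a=3, p=7, q=3
  k=2: a=4, p=30, q=13
  k=3: a=2, p=67, q=29
  k=4: a=8, p=566, q=245

566/245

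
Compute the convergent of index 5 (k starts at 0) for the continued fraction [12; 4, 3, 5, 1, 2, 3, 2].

2850/233

Using pₖ = aₖpₖ₋₁ + pₖ₋₂, qₖ = aₖqₖ₋₁ + qₖ₋₂ (with p₋₁=1, p₋₂=0, q₋₁=0, q₋₂=1):
  k=0: a=12, p=12, q=1
  k=1: a=4, p=49, q=4
  k=2: a=3, p=159, q=13
  k=3: a=5, p=844, q=69
  k=4: a=1, p=1003, q=82
  k=5: a=2, p=2850, q=233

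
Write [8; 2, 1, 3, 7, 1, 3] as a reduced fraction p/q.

Using pₖ = aₖpₖ₋₁ + pₖ₋₂ and qₖ = aₖqₖ₋₁ + qₖ₋₂:
  k=0: a=8, p=8, q=1
  k=1: a=2, p=17, q=2
  k=2: a=1, p=25, q=3
  k=3: a=3, p=92, q=11
  k=4: a=7, p=669, q=80
  k=5: a=1, p=761, q=91
  k=6: a=3, p=2952, q=353

2952/353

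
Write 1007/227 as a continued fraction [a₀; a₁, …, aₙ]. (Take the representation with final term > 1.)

1007 = 4*227 + 99
227 = 2*99 + 29
99 = 3*29 + 12
29 = 2*12 + 5
12 = 2*5 + 2
5 = 2*2 + 1
2 = 2*1 + 0  (stop)
So 1007/227 = [4; 2, 3, 2, 2, 2, 2].

[4; 2, 3, 2, 2, 2, 2]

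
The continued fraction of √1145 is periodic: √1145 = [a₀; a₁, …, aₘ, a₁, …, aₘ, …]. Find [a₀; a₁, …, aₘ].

a₀ = ⌊√1145⌋ = 33.

[33; 1, 5, 5, 1, 66]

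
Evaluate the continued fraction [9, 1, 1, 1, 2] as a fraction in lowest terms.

77/8

Using pₖ = aₖpₖ₋₁ + pₖ₋₂ and qₖ = aₖqₖ₋₁ + qₖ₋₂:
  k=0: a=9, p=9, q=1
  k=1: a=1, p=10, q=1
  k=2: a=1, p=19, q=2
  k=3: a=1, p=29, q=3
  k=4: a=2, p=77, q=8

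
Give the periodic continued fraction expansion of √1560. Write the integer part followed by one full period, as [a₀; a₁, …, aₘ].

[39; 2, 78]

a₀ = ⌊√1560⌋ = 39.
With m₀=0, d₀=1 and mₖ₊₁ = dₖaₖ − mₖ, dₖ₊₁ = (n − mₖ₊₁²)/dₖ, aₖ₊₁ = ⌊(a₀+mₖ₊₁)/dₖ₊₁⌋:
  k=1: m=39, d=39, a=2
  k=2: m=39, d=1, a=78
d=1 and a=2a₀=78 at k=2, so the next step gives (m, d) = (39, 39) again — its k=1 value — and the period has length 2.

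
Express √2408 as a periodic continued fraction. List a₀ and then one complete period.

a₀ = ⌊√2408⌋ = 49.

[49; 14, 98]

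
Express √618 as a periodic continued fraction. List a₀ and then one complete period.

[24; 1, 6, 8, 6, 1, 48]

a₀ = ⌊√618⌋ = 24.
With m₀=0, d₀=1 and mₖ₊₁ = dₖaₖ − mₖ, dₖ₊₁ = (n − mₖ₊₁²)/dₖ, aₖ₊₁ = ⌊(a₀+mₖ₊₁)/dₖ₊₁⌋:
  k=1: m=24, d=42, a=1
  k=2: m=18, d=7, a=6
  k=3: m=24, d=6, a=8
  k=4: m=24, d=7, a=6
  k=5: m=18, d=42, a=1
  k=6: m=24, d=1, a=48
d=1 and a=2a₀=48 at k=6, so the next step gives (m, d) = (24, 42) again — its k=1 value — and the period has length 6.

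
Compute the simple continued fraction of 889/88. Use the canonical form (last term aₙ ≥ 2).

889 = 10×88 + 9
88 = 9×9 + 7
9 = 1×7 + 2
7 = 3×2 + 1
2 = 2×1 + 0  (stop)
So 889/88 = [10; 9, 1, 3, 2].

[10; 9, 1, 3, 2]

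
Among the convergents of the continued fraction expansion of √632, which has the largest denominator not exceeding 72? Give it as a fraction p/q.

1081/43

√632 = [25; 7, 6, 7, 50, …] (period length 4).
Convergents:
  p_0/q_0 = 25/1
  p_1/q_1 = 176/7
  p_2/q_2 = 1081/43
  p_3/q_3 = 7743/308
q_2 = 43 ≤ 72 < 308 = q_3, so the answer is 1081/43.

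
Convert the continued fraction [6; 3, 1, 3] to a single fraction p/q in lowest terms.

94/15

Using pₖ = aₖpₖ₋₁ + pₖ₋₂ and qₖ = aₖqₖ₋₁ + qₖ₋₂:
  k=0: a=6, p=6, q=1
  k=1: a=3, p=19, q=3
  k=2: a=1, p=25, q=4
  k=3: a=3, p=94, q=15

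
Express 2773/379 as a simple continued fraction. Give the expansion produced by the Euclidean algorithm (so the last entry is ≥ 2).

2773 = 7*379 + 120
379 = 3*120 + 19
120 = 6*19 + 6
19 = 3*6 + 1
6 = 6*1 + 0  (stop)
So 2773/379 = [7; 3, 6, 3, 6].

[7; 3, 6, 3, 6]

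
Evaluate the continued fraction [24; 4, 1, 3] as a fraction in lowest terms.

460/19

Fold from the inside: start with 3/1.
  1 + 1/3 = 4/3
  4 + 3/4 = 19/4
  24 + 4/19 = 460/19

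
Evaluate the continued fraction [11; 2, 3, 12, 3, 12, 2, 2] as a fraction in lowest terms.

192713/16860

Using pₖ = aₖpₖ₋₁ + pₖ₋₂ and qₖ = aₖqₖ₋₁ + qₖ₋₂:
  k=0: a=11, p=11, q=1
  k=1: a=2, p=23, q=2
  k=2: a=3, p=80, q=7
  k=3: a=12, p=983, q=86
  k=4: a=3, p=3029, q=265
  k=5: a=12, p=37331, q=3266
  k=6: a=2, p=77691, q=6797
  k=7: a=2, p=192713, q=16860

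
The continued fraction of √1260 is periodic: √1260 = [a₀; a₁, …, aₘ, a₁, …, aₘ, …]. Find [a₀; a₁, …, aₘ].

[35; 2, 70]

a₀ = ⌊√1260⌋ = 35.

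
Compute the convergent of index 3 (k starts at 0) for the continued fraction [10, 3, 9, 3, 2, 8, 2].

898/87

Using pₖ = aₖpₖ₋₁ + pₖ₋₂, qₖ = aₖqₖ₋₁ + qₖ₋₂ (with p₋₁=1, p₋₂=0, q₋₁=0, q₋₂=1):
  k=0: a=10, p=10, q=1
  k=1: a=3, p=31, q=3
  k=2: a=9, p=289, q=28
  k=3: a=3, p=898, q=87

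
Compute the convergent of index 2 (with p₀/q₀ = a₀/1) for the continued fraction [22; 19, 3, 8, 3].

Using pₖ = aₖpₖ₋₁ + pₖ₋₂, qₖ = aₖqₖ₋₁ + qₖ₋₂ (with p₋₁=1, p₋₂=0, q₋₁=0, q₋₂=1):
  k=0: a=22, p=22, q=1
  k=1: a=19, p=419, q=19
  k=2: a=3, p=1279, q=58

1279/58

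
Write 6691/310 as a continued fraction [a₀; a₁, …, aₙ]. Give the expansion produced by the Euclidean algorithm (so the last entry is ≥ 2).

6691 = 21·310 + 181
310 = 1·181 + 129
181 = 1·129 + 52
129 = 2·52 + 25
52 = 2·25 + 2
25 = 12·2 + 1
2 = 2·1 + 0  (stop)
So 6691/310 = [21; 1, 1, 2, 2, 12, 2].

[21; 1, 1, 2, 2, 12, 2]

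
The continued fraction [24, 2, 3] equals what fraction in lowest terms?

171/7

Using pₖ = aₖpₖ₋₁ + pₖ₋₂ and qₖ = aₖqₖ₋₁ + qₖ₋₂:
  k=0: a=24, p=24, q=1
  k=1: a=2, p=49, q=2
  k=2: a=3, p=171, q=7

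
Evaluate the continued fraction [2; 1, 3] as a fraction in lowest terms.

Using pₖ = aₖpₖ₋₁ + pₖ₋₂ and qₖ = aₖqₖ₋₁ + qₖ₋₂:
  k=0: a=2, p=2, q=1
  k=1: a=1, p=3, q=1
  k=2: a=3, p=11, q=4

11/4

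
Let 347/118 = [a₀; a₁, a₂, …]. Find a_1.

1

347 = 2·118 + 111   →  a_0 = 2
118 = 1·111 + 7   →  a_1 = 1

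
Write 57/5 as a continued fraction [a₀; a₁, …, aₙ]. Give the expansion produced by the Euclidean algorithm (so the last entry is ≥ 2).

[11; 2, 2]

57 = 11·5 + 2
5 = 2·2 + 1
2 = 2·1 + 0  (stop)
So 57/5 = [11; 2, 2].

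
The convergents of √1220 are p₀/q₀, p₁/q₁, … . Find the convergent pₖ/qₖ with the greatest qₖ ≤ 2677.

34195/979

√1220 = [34; 1, 12, 1, 68, …] (period length 4).
Convergents:
  p_0/q_0 = 34/1
  p_1/q_1 = 35/1
  p_2/q_2 = 454/13
  p_3/q_3 = 489/14
  p_4/q_4 = 33706/965
  p_5/q_5 = 34195/979
  p_6/q_6 = 444046/12713
q_5 = 979 ≤ 2677 < 12713 = q_6, so the answer is 34195/979.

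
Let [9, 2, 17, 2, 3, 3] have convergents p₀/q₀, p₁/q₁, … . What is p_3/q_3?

Using pₖ = aₖpₖ₋₁ + pₖ₋₂, qₖ = aₖqₖ₋₁ + qₖ₋₂ (with p₋₁=1, p₋₂=0, q₋₁=0, q₋₂=1):
  k=0: a=9, p=9, q=1
  k=1: a=2, p=19, q=2
  k=2: a=17, p=332, q=35
  k=3: a=2, p=683, q=72

683/72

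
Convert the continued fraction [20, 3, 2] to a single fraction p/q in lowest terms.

142/7

Fold from the inside: start with 2/1.
  3 + 1/2 = 7/2
  20 + 2/7 = 142/7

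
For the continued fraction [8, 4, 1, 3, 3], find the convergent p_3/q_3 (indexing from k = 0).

Using pₖ = aₖpₖ₋₁ + pₖ₋₂, qₖ = aₖqₖ₋₁ + qₖ₋₂ (with p₋₁=1, p₋₂=0, q₋₁=0, q₋₂=1):
  k=0: a=8, p=8, q=1
  k=1: a=4, p=33, q=4
  k=2: a=1, p=41, q=5
  k=3: a=3, p=156, q=19

156/19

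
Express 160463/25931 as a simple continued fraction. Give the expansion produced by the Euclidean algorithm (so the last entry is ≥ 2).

[6; 5, 3, 6, 2, 7, 2, 7]

160463 = 6·25931 + 4877
25931 = 5·4877 + 1546
4877 = 3·1546 + 239
1546 = 6·239 + 112
239 = 2·112 + 15
112 = 7·15 + 7
15 = 2·7 + 1
7 = 7·1 + 0  (stop)
So 160463/25931 = [6; 5, 3, 6, 2, 7, 2, 7].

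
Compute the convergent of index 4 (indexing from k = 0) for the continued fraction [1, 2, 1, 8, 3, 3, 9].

Using pₖ = aₖpₖ₋₁ + pₖ₋₂, qₖ = aₖqₖ₋₁ + qₖ₋₂ (with p₋₁=1, p₋₂=0, q₋₁=0, q₋₂=1):
  k=0: a=1, p=1, q=1
  k=1: a=2, p=3, q=2
  k=2: a=1, p=4, q=3
  k=3: a=8, p=35, q=26
  k=4: a=3, p=109, q=81

109/81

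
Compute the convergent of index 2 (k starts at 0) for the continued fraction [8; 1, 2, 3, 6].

Using pₖ = aₖpₖ₋₁ + pₖ₋₂, qₖ = aₖqₖ₋₁ + qₖ₋₂ (with p₋₁=1, p₋₂=0, q₋₁=0, q₋₂=1):
  k=0: a=8, p=8, q=1
  k=1: a=1, p=9, q=1
  k=2: a=2, p=26, q=3

26/3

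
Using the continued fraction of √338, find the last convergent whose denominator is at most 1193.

17631/959

√338 = [18; 2, 1, 1, 2, 36, …] (period length 5).
Convergents:
  p_0/q_0 = 18/1
  p_1/q_1 = 37/2
  p_2/q_2 = 55/3
  p_3/q_3 = 92/5
  p_4/q_4 = 239/13
  p_5/q_5 = 8696/473
  p_6/q_6 = 17631/959
  p_7/q_7 = 26327/1432
q_6 = 959 ≤ 1193 < 1432 = q_7, so the answer is 17631/959.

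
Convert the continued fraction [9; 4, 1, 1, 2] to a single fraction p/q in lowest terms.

Using pₖ = aₖpₖ₋₁ + pₖ₋₂ and qₖ = aₖqₖ₋₁ + qₖ₋₂:
  k=0: a=9, p=9, q=1
  k=1: a=4, p=37, q=4
  k=2: a=1, p=46, q=5
  k=3: a=1, p=83, q=9
  k=4: a=2, p=212, q=23

212/23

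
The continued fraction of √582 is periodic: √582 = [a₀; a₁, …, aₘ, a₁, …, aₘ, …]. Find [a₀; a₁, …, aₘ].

a₀ = ⌊√582⌋ = 24.
With m₀=0, d₀=1 and mₖ₊₁ = dₖaₖ − mₖ, dₖ₊₁ = (n − mₖ₊₁²)/dₖ, aₖ₊₁ = ⌊(a₀+mₖ₊₁)/dₖ₊₁⌋:
  k=1: m=24, d=6, a=8
  k=2: m=24, d=1, a=48
d=1 and a=2a₀=48 at k=2, so the next step gives (m, d) = (24, 6) again — its k=1 value — and the period has length 2.

[24; 8, 48]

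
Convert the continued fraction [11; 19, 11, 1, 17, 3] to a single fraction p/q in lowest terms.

Using pₖ = aₖpₖ₋₁ + pₖ₋₂ and qₖ = aₖqₖ₋₁ + qₖ₋₂:
  k=0: a=11, p=11, q=1
  k=1: a=19, p=210, q=19
  k=2: a=11, p=2321, q=210
  k=3: a=1, p=2531, q=229
  k=4: a=17, p=45348, q=4103
  k=5: a=3, p=138575, q=12538

138575/12538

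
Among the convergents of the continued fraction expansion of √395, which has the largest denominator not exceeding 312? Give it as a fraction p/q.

6181/311

√395 = [19; 1, 6, 1, 38, …] (period length 4).
Convergents:
  p_0/q_0 = 19/1
  p_1/q_1 = 20/1
  p_2/q_2 = 139/7
  p_3/q_3 = 159/8
  p_4/q_4 = 6181/311
  p_5/q_5 = 6340/319
q_4 = 311 ≤ 312 < 319 = q_5, so the answer is 6181/311.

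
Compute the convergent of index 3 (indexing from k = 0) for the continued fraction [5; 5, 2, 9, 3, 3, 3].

539/104

Using pₖ = aₖpₖ₋₁ + pₖ₋₂, qₖ = aₖqₖ₋₁ + qₖ₋₂ (with p₋₁=1, p₋₂=0, q₋₁=0, q₋₂=1):
  k=0: a=5, p=5, q=1
  k=1: a=5, p=26, q=5
  k=2: a=2, p=57, q=11
  k=3: a=9, p=539, q=104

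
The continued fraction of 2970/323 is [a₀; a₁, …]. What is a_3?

1

2970 = 9·323 + 63   →  a_0 = 9
323 = 5·63 + 8   →  a_1 = 5
63 = 7·8 + 7   →  a_2 = 7
8 = 1·7 + 1   →  a_3 = 1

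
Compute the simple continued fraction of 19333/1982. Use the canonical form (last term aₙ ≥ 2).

[9; 1, 3, 14, 3, 11]

19333 = 9×1982 + 1495
1982 = 1×1495 + 487
1495 = 3×487 + 34
487 = 14×34 + 11
34 = 3×11 + 1
11 = 11×1 + 0  (stop)
So 19333/1982 = [9; 1, 3, 14, 3, 11].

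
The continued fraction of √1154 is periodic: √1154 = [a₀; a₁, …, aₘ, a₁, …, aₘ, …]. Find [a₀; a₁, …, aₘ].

a₀ = ⌊√1154⌋ = 33.
With m₀=0, d₀=1 and mₖ₊₁ = dₖaₖ − mₖ, dₖ₊₁ = (n − mₖ₊₁²)/dₖ, aₖ₊₁ = ⌊(a₀+mₖ₊₁)/dₖ₊₁⌋:
  k=1: m=33, d=65, a=1
  k=2: m=32, d=2, a=32
  k=3: m=32, d=65, a=1
  k=4: m=33, d=1, a=66
d=1 and a=2a₀=66 at k=4, so the next step gives (m, d) = (33, 65) again — its k=1 value — and the period has length 4.

[33; 1, 32, 1, 66]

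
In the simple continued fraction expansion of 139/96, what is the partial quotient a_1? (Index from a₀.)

2

139 = 1·96 + 43   →  a_0 = 1
96 = 2·43 + 10   →  a_1 = 2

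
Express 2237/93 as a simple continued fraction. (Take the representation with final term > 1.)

2237 = 24×93 + 5
93 = 18×5 + 3
5 = 1×3 + 2
3 = 1×2 + 1
2 = 2×1 + 0  (stop)
So 2237/93 = [24; 18, 1, 1, 2].

[24; 18, 1, 1, 2]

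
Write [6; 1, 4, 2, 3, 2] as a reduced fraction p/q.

Fold from the inside: start with 2/1.
  3 + 1/2 = 7/2
  2 + 2/7 = 16/7
  4 + 7/16 = 71/16
  1 + 16/71 = 87/71
  6 + 71/87 = 593/87

593/87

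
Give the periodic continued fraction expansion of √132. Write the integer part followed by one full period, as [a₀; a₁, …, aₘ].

a₀ = ⌊√132⌋ = 11.
With m₀=0, d₀=1 and mₖ₊₁ = dₖaₖ − mₖ, dₖ₊₁ = (n − mₖ₊₁²)/dₖ, aₖ₊₁ = ⌊(a₀+mₖ₊₁)/dₖ₊₁⌋:
  k=1: m=11, d=11, a=2
  k=2: m=11, d=1, a=22
d=1 and a=2a₀=22 at k=2, so the next step gives (m, d) = (11, 11) again — its k=1 value — and the period has length 2.

[11; 2, 22]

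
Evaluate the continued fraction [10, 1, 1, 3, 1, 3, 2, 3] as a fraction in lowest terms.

2798/265

Using pₖ = aₖpₖ₋₁ + pₖ₋₂ and qₖ = aₖqₖ₋₁ + qₖ₋₂:
  k=0: a=10, p=10, q=1
  k=1: a=1, p=11, q=1
  k=2: a=1, p=21, q=2
  k=3: a=3, p=74, q=7
  k=4: a=1, p=95, q=9
  k=5: a=3, p=359, q=34
  k=6: a=2, p=813, q=77
  k=7: a=3, p=2798, q=265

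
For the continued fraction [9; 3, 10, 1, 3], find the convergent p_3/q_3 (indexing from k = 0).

317/34

Using pₖ = aₖpₖ₋₁ + pₖ₋₂, qₖ = aₖqₖ₋₁ + qₖ₋₂ (with p₋₁=1, p₋₂=0, q₋₁=0, q₋₂=1):
  k=0: a=9, p=9, q=1
  k=1: a=3, p=28, q=3
  k=2: a=10, p=289, q=31
  k=3: a=1, p=317, q=34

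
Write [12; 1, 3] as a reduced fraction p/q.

Fold from the inside: start with 3/1.
  1 + 1/3 = 4/3
  12 + 3/4 = 51/4

51/4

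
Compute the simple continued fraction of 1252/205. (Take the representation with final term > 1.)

1252 = 6·205 + 22
205 = 9·22 + 7
22 = 3·7 + 1
7 = 7·1 + 0  (stop)
So 1252/205 = [6; 9, 3, 7].

[6; 9, 3, 7]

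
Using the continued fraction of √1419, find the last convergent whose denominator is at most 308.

8551/227

√1419 = [37; 1, 2, 37, 2, 1, 74, …] (period length 6).
Convergents:
  p_0/q_0 = 37/1
  p_1/q_1 = 38/1
  p_2/q_2 = 113/3
  p_3/q_3 = 4219/112
  p_4/q_4 = 8551/227
  p_5/q_5 = 12770/339
q_4 = 227 ≤ 308 < 339 = q_5, so the answer is 8551/227.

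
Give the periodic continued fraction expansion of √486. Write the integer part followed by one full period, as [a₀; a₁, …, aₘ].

[22; 22, 44]

a₀ = ⌊√486⌋ = 22.
With m₀=0, d₀=1 and mₖ₊₁ = dₖaₖ − mₖ, dₖ₊₁ = (n − mₖ₊₁²)/dₖ, aₖ₊₁ = ⌊(a₀+mₖ₊₁)/dₖ₊₁⌋:
  k=1: m=22, d=2, a=22
  k=2: m=22, d=1, a=44
d=1 and a=2a₀=44 at k=2, so the next step gives (m, d) = (22, 2) again — its k=1 value — and the period has length 2.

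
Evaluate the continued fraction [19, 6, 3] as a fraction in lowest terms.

Using pₖ = aₖpₖ₋₁ + pₖ₋₂ and qₖ = aₖqₖ₋₁ + qₖ₋₂:
  k=0: a=19, p=19, q=1
  k=1: a=6, p=115, q=6
  k=2: a=3, p=364, q=19

364/19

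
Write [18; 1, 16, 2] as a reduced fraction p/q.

663/35

Fold from the inside: start with 2/1.
  16 + 1/2 = 33/2
  1 + 2/33 = 35/33
  18 + 33/35 = 663/35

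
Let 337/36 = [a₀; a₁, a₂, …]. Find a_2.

337 = 9·36 + 13   →  a_0 = 9
36 = 2·13 + 10   →  a_1 = 2
13 = 1·10 + 3   →  a_2 = 1

1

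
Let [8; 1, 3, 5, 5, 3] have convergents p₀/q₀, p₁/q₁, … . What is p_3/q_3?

Using pₖ = aₖpₖ₋₁ + pₖ₋₂, qₖ = aₖqₖ₋₁ + qₖ₋₂ (with p₋₁=1, p₋₂=0, q₋₁=0, q₋₂=1):
  k=0: a=8, p=8, q=1
  k=1: a=1, p=9, q=1
  k=2: a=3, p=35, q=4
  k=3: a=5, p=184, q=21

184/21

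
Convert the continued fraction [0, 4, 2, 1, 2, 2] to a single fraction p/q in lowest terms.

Using pₖ = aₖpₖ₋₁ + pₖ₋₂ and qₖ = aₖqₖ₋₁ + qₖ₋₂:
  k=0: a=0, p=0, q=1
  k=1: a=4, p=1, q=4
  k=2: a=2, p=2, q=9
  k=3: a=1, p=3, q=13
  k=4: a=2, p=8, q=35
  k=5: a=2, p=19, q=83

19/83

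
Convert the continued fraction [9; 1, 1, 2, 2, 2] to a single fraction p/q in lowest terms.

278/29

Using pₖ = aₖpₖ₋₁ + pₖ₋₂ and qₖ = aₖqₖ₋₁ + qₖ₋₂:
  k=0: a=9, p=9, q=1
  k=1: a=1, p=10, q=1
  k=2: a=1, p=19, q=2
  k=3: a=2, p=48, q=5
  k=4: a=2, p=115, q=12
  k=5: a=2, p=278, q=29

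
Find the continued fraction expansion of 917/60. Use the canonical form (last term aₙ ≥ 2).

917 = 15×60 + 17
60 = 3×17 + 9
17 = 1×9 + 8
9 = 1×8 + 1
8 = 8×1 + 0  (stop)
So 917/60 = [15; 3, 1, 1, 8].

[15; 3, 1, 1, 8]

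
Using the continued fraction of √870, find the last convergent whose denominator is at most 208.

3451/117

√870 = [29; 2, 58, …] (period length 2).
Convergents:
  p_0/q_0 = 29/1
  p_1/q_1 = 59/2
  p_2/q_2 = 3451/117
  p_3/q_3 = 6961/236
q_2 = 117 ≤ 208 < 236 = q_3, so the answer is 3451/117.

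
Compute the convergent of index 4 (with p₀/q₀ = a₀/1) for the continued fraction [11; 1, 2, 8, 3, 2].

Using pₖ = aₖpₖ₋₁ + pₖ₋₂, qₖ = aₖqₖ₋₁ + qₖ₋₂ (with p₋₁=1, p₋₂=0, q₋₁=0, q₋₂=1):
  k=0: a=11, p=11, q=1
  k=1: a=1, p=12, q=1
  k=2: a=2, p=35, q=3
  k=3: a=8, p=292, q=25
  k=4: a=3, p=911, q=78

911/78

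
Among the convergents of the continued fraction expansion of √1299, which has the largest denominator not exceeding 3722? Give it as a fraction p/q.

62316/1729

√1299 = [36; 24, 72, …] (period length 2).
Convergents:
  p_0/q_0 = 36/1
  p_1/q_1 = 865/24
  p_2/q_2 = 62316/1729
  p_3/q_3 = 1496449/41520
q_2 = 1729 ≤ 3722 < 41520 = q_3, so the answer is 62316/1729.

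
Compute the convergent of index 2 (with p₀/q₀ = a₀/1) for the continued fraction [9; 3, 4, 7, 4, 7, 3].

121/13

Using pₖ = aₖpₖ₋₁ + pₖ₋₂, qₖ = aₖqₖ₋₁ + qₖ₋₂ (with p₋₁=1, p₋₂=0, q₋₁=0, q₋₂=1):
  k=0: a=9, p=9, q=1
  k=1: a=3, p=28, q=3
  k=2: a=4, p=121, q=13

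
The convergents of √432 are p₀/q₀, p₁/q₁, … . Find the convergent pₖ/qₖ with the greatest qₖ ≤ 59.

1060/51

√432 = [20; 1, 3, 1, 1, 1, 3, 1, 40, …] (period length 8).
Convergents:
  p_0/q_0 = 20/1
  p_1/q_1 = 21/1
  p_2/q_2 = 83/4
  p_3/q_3 = 104/5
  p_4/q_4 = 187/9
  p_5/q_5 = 291/14
  p_6/q_6 = 1060/51
  p_7/q_7 = 1351/65
q_6 = 51 ≤ 59 < 65 = q_7, so the answer is 1060/51.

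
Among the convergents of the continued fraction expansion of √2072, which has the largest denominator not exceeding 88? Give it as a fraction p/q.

√2072 = [45; 1, 1, 12, 1, 1, 90, …] (period length 6).
Convergents:
  p_0/q_0 = 45/1
  p_1/q_1 = 46/1
  p_2/q_2 = 91/2
  p_3/q_3 = 1138/25
  p_4/q_4 = 1229/27
  p_5/q_5 = 2367/52
  p_6/q_6 = 214259/4707
q_5 = 52 ≤ 88 < 4707 = q_6, so the answer is 2367/52.

2367/52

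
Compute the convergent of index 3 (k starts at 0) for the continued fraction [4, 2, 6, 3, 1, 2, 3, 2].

183/41

Using pₖ = aₖpₖ₋₁ + pₖ₋₂, qₖ = aₖqₖ₋₁ + qₖ₋₂ (with p₋₁=1, p₋₂=0, q₋₁=0, q₋₂=1):
  k=0: a=4, p=4, q=1
  k=1: a=2, p=9, q=2
  k=2: a=6, p=58, q=13
  k=3: a=3, p=183, q=41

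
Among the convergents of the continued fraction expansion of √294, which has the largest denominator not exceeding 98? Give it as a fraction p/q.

703/41

√294 = [17; 6, 1, 4, 1, 6, 34, …] (period length 6).
Convergents:
  p_0/q_0 = 17/1
  p_1/q_1 = 103/6
  p_2/q_2 = 120/7
  p_3/q_3 = 583/34
  p_4/q_4 = 703/41
  p_5/q_5 = 4801/280
q_4 = 41 ≤ 98 < 280 = q_5, so the answer is 703/41.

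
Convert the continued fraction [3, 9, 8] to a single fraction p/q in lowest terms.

227/73

Using pₖ = aₖpₖ₋₁ + pₖ₋₂ and qₖ = aₖqₖ₋₁ + qₖ₋₂:
  k=0: a=3, p=3, q=1
  k=1: a=9, p=28, q=9
  k=2: a=8, p=227, q=73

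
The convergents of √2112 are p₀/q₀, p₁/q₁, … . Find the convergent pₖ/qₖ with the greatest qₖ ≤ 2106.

96141/2092

√2112 = [45; 1, 21, 1, 90, …] (period length 4).
Convergents:
  p_0/q_0 = 45/1
  p_1/q_1 = 46/1
  p_2/q_2 = 1011/22
  p_3/q_3 = 1057/23
  p_4/q_4 = 96141/2092
  p_5/q_5 = 97198/2115
q_4 = 2092 ≤ 2106 < 2115 = q_5, so the answer is 96141/2092.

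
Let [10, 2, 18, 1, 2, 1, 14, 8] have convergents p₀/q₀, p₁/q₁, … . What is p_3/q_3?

409/39

Using pₖ = aₖpₖ₋₁ + pₖ₋₂, qₖ = aₖqₖ₋₁ + qₖ₋₂ (with p₋₁=1, p₋₂=0, q₋₁=0, q₋₂=1):
  k=0: a=10, p=10, q=1
  k=1: a=2, p=21, q=2
  k=2: a=18, p=388, q=37
  k=3: a=1, p=409, q=39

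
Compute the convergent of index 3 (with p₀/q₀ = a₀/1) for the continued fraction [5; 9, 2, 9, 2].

919/180

Using pₖ = aₖpₖ₋₁ + pₖ₋₂, qₖ = aₖqₖ₋₁ + qₖ₋₂ (with p₋₁=1, p₋₂=0, q₋₁=0, q₋₂=1):
  k=0: a=5, p=5, q=1
  k=1: a=9, p=46, q=9
  k=2: a=2, p=97, q=19
  k=3: a=9, p=919, q=180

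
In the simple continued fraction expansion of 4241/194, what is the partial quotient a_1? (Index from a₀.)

4241 = 21·194 + 167   →  a_0 = 21
194 = 1·167 + 27   →  a_1 = 1

1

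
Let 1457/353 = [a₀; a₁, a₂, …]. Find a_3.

5

1457 = 4·353 + 45   →  a_0 = 4
353 = 7·45 + 38   →  a_1 = 7
45 = 1·38 + 7   →  a_2 = 1
38 = 5·7 + 3   →  a_3 = 5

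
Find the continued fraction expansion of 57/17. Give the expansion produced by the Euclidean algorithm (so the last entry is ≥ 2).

[3; 2, 1, 5]

57 = 3*17 + 6
17 = 2*6 + 5
6 = 1*5 + 1
5 = 5*1 + 0  (stop)
So 57/17 = [3; 2, 1, 5].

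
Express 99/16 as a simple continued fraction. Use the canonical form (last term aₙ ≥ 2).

[6; 5, 3]

99 = 6×16 + 3
16 = 5×3 + 1
3 = 3×1 + 0  (stop)
So 99/16 = [6; 5, 3].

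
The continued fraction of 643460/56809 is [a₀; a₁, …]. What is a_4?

643460 = 11·56809 + 18561   →  a_0 = 11
56809 = 3·18561 + 1126   →  a_1 = 3
18561 = 16·1126 + 545   →  a_2 = 16
1126 = 2·545 + 36   →  a_3 = 2
545 = 15·36 + 5   →  a_4 = 15

15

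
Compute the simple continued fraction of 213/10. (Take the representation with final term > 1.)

[21; 3, 3]

213 = 21×10 + 3
10 = 3×3 + 1
3 = 3×1 + 0  (stop)
So 213/10 = [21; 3, 3].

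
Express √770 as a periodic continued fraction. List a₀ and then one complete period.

a₀ = ⌊√770⌋ = 27.
With m₀=0, d₀=1 and mₖ₊₁ = dₖaₖ − mₖ, dₖ₊₁ = (n − mₖ₊₁²)/dₖ, aₖ₊₁ = ⌊(a₀+mₖ₊₁)/dₖ₊₁⌋:
  k=1: m=27, d=41, a=1
  k=2: m=14, d=14, a=2
  k=3: m=14, d=41, a=1
  k=4: m=27, d=1, a=54
d=1 and a=2a₀=54 at k=4, so the next step gives (m, d) = (27, 41) again — its k=1 value — and the period has length 4.

[27; 1, 2, 1, 54]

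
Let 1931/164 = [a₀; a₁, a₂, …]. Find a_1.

1

1931 = 11·164 + 127   →  a_0 = 11
164 = 1·127 + 37   →  a_1 = 1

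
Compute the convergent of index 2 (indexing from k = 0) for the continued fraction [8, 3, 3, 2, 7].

83/10

Using pₖ = aₖpₖ₋₁ + pₖ₋₂, qₖ = aₖqₖ₋₁ + qₖ₋₂ (with p₋₁=1, p₋₂=0, q₋₁=0, q₋₂=1):
  k=0: a=8, p=8, q=1
  k=1: a=3, p=25, q=3
  k=2: a=3, p=83, q=10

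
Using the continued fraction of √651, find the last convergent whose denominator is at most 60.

√651 = [25; 1, 1, 16, 1, 1, 50, …] (period length 6).
Convergents:
  p_0/q_0 = 25/1
  p_1/q_1 = 26/1
  p_2/q_2 = 51/2
  p_3/q_3 = 842/33
  p_4/q_4 = 893/35
  p_5/q_5 = 1735/68
q_4 = 35 ≤ 60 < 68 = q_5, so the answer is 893/35.

893/35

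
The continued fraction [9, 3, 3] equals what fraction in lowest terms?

93/10

Fold from the inside: start with 3/1.
  3 + 1/3 = 10/3
  9 + 3/10 = 93/10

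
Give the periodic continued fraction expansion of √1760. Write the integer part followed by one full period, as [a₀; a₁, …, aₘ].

a₀ = ⌊√1760⌋ = 41.
With m₀=0, d₀=1 and mₖ₊₁ = dₖaₖ − mₖ, dₖ₊₁ = (n − mₖ₊₁²)/dₖ, aₖ₊₁ = ⌊(a₀+mₖ₊₁)/dₖ₊₁⌋:
  k=1: m=41, d=79, a=1
  k=2: m=38, d=4, a=19
  k=3: m=38, d=79, a=1
  k=4: m=41, d=1, a=82
d=1 and a=2a₀=82 at k=4, so the next step gives (m, d) = (41, 79) again — its k=1 value — and the period has length 4.

[41; 1, 19, 1, 82]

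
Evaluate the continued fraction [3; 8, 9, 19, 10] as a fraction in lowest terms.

43798/14023

Using pₖ = aₖpₖ₋₁ + pₖ₋₂ and qₖ = aₖqₖ₋₁ + qₖ₋₂:
  k=0: a=3, p=3, q=1
  k=1: a=8, p=25, q=8
  k=2: a=9, p=228, q=73
  k=3: a=19, p=4357, q=1395
  k=4: a=10, p=43798, q=14023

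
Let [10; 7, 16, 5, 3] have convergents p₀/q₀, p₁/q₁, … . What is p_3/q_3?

5801/572

Using pₖ = aₖpₖ₋₁ + pₖ₋₂, qₖ = aₖqₖ₋₁ + qₖ₋₂ (with p₋₁=1, p₋₂=0, q₋₁=0, q₋₂=1):
  k=0: a=10, p=10, q=1
  k=1: a=7, p=71, q=7
  k=2: a=16, p=1146, q=113
  k=3: a=5, p=5801, q=572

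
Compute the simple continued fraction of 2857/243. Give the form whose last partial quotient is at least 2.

2857 = 11*243 + 184
243 = 1*184 + 59
184 = 3*59 + 7
59 = 8*7 + 3
7 = 2*3 + 1
3 = 3*1 + 0  (stop)
So 2857/243 = [11; 1, 3, 8, 2, 3].

[11; 1, 3, 8, 2, 3]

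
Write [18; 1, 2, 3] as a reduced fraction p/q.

Using pₖ = aₖpₖ₋₁ + pₖ₋₂ and qₖ = aₖqₖ₋₁ + qₖ₋₂:
  k=0: a=18, p=18, q=1
  k=1: a=1, p=19, q=1
  k=2: a=2, p=56, q=3
  k=3: a=3, p=187, q=10

187/10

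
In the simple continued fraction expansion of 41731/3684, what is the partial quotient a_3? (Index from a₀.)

41731 = 11·3684 + 1207   →  a_0 = 11
3684 = 3·1207 + 63   →  a_1 = 3
1207 = 19·63 + 10   →  a_2 = 19
63 = 6·10 + 3   →  a_3 = 6

6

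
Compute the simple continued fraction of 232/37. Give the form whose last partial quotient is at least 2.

[6; 3, 1, 2, 3]

232 = 6×37 + 10
37 = 3×10 + 7
10 = 1×7 + 3
7 = 2×3 + 1
3 = 3×1 + 0  (stop)
So 232/37 = [6; 3, 1, 2, 3].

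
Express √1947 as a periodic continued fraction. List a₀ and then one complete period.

a₀ = ⌊√1947⌋ = 44.

[44; 8, 88]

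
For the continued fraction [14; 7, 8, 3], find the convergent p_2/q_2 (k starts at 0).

Using pₖ = aₖpₖ₋₁ + pₖ₋₂, qₖ = aₖqₖ₋₁ + qₖ₋₂ (with p₋₁=1, p₋₂=0, q₋₁=0, q₋₂=1):
  k=0: a=14, p=14, q=1
  k=1: a=7, p=99, q=7
  k=2: a=8, p=806, q=57

806/57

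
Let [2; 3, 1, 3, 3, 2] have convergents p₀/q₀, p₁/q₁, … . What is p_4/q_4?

111/49

Using pₖ = aₖpₖ₋₁ + pₖ₋₂, qₖ = aₖqₖ₋₁ + qₖ₋₂ (with p₋₁=1, p₋₂=0, q₋₁=0, q₋₂=1):
  k=0: a=2, p=2, q=1
  k=1: a=3, p=7, q=3
  k=2: a=1, p=9, q=4
  k=3: a=3, p=34, q=15
  k=4: a=3, p=111, q=49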